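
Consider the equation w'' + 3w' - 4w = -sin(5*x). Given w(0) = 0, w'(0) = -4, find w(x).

w = -109*exp(x)/130 + 15*cos(5*x)/1066 + 29*sin(5*x)/1066 + 169*exp(-4*x)/205

Characteristic equation r² + 3r - 4 = 0 factors as (r + 4)(r - 1) = 0, so r = -4, 1.
Hence w_h = C1*exp(-4*x) + C2*exp(x).
Try w_p = A*cos(5*x) + B*sin(5*x). Substituting and equating the coefficients of cos(5x) and sin(5x) gives A = 15/1066, B = 29/1066, so w_p = 15*cos(5*x)/1066 + 29*sin(5*x)/1066.
General solution: w = 15*cos(5*x)/1066 + 29*sin(5*x)/1066 + C1*exp(-4*x) + C2*exp(x).
Apply the initial conditions: w(0) = 15/1066 + C1 + C2 = 0 and w'(0) = 145/1066 + C2 - 4*C1 = -4. Solving gives C1 = 169/205, C2 = -109/130.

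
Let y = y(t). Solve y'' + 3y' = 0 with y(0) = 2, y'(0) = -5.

Characteristic equation r² + 3r = 0 factors as (r + 3)r = 0, so r = -3, 0.
Hence y_h = C1*exp(-3*t) + C2.
Apply the initial conditions: y(0) = C1 + C2 = 2 and y'(0) = -3*C1 = -5. Solving gives C1 = 5/3, C2 = 1/3.

y = 1/3 + 5*exp(-3*t)/3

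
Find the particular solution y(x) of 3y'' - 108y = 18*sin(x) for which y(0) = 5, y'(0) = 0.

y = -6*sin(x)/37 + 92*exp(-6*x)/37 + 93*exp(6*x)/37

Divide through by 3: y'' - 36y = 6*sin(x).
Characteristic equation r² - 36 = 0 factors as (r - 6)(r + 6) = 0, so r = 6, -6.
Hence y_h = C1*exp(6*x) + C2*exp(-6*x).
Try y_p = A*cos(x) + B*sin(x). Substituting and equating the coefficients of cos(x) and sin(x) gives A = 0, B = -6/37, so y_p = -6*sin(x)/37.
General solution: y = -6*sin(x)/37 + C1*exp(6*x) + C2*exp(-6*x).
Apply the initial conditions: y(0) = C1 + C2 = 5 and y'(0) = -6/37 - 6*C2 + 6*C1 = 0. Solving gives C1 = 93/37, C2 = 92/37.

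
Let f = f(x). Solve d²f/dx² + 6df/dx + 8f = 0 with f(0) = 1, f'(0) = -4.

Characteristic equation r² + 6r + 8 = 0 factors as (r + 2)(r + 4) = 0, so r = -2, -4.
Hence f_h = C1*exp(-2*x) + C2*exp(-4*x).
Apply the initial conditions: f(0) = C1 + C2 = 1 and f'(0) = -4*C2 - 2*C1 = -4. Solving gives C1 = 0, C2 = 1.

f = exp(-4*x)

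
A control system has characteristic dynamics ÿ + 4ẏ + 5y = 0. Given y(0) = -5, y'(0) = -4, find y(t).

y = -14*exp(-2*t)*sin(t) - 5*cos(t)*exp(-2*t)

Characteristic equation r² + 4r + 5 = 0 has discriminant (4)² - 4·(5) = -4 < 0, so r = -2 ± i.
Hence y_h = C1*cos(t)*exp(-2*t) + C2*exp(-2*t)*sin(t).
Apply the initial conditions: y(0) = C1 = -5 and y'(0) = C2 - 2*C1 = -4. Solving gives C1 = -5, C2 = -14.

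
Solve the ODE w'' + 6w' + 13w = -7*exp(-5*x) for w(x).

Characteristic equation r² + 6r + 13 = 0 has discriminant (6)² - 4·(13) = -16 < 0, so r = -3 ± 2i.
Hence w_h = C1*cos(2*x)*exp(-3*x) + C2*exp(-3*x)*sin(2*x).
Try w_p = A*exp(-5*x). Substituting into the equation and dividing by exp(-5*x) gives A = -7/8, so w_p = -7*exp(-5*x)/8.

w = -7*exp(-5*x)/8 + C1*cos(2*x)*exp(-3*x) + C2*exp(-3*x)*sin(2*x)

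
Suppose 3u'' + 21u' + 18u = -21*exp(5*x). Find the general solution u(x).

Divide through by 3: u'' + 7u' + 6u = -7*exp(5*x).
Characteristic equation r² + 7r + 6 = 0 factors as (r + 1)(r + 6) = 0, so r = -1, -6.
Hence u_h = C1*exp(-x) + C2*exp(-6*x).
Try u_p = A*exp(5*x). Substituting into the equation and dividing by exp(5*x) gives A = -7/66, so u_p = -7*exp(5*x)/66.

u = -7*exp(5*x)/66 + C1*exp(-x) + C2*exp(-6*x)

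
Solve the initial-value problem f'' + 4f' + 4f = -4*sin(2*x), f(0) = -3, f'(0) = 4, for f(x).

Characteristic equation r² + 4r + 4 = 0 has discriminant (4)² - 4·(4) = 0, so r = -2 is a repeated root.
Hence f_h = (C1 + C2*x)*exp(-2*x).
Try f_p = A*cos(2*x) + B*sin(2*x). Substituting and equating the coefficients of cos(2x) and sin(2x) gives A = 1/2, B = 0, so f_p = cos(2*x)/2.
General solution: f = cos(2*x)/2 + C1*exp(-2*x) + C2*x*exp(-2*x).
Apply the initial conditions: f(0) = 1/2 + C1 = -3 and f'(0) = C2 - 2*C1 = 4. Solving gives C1 = -7/2, C2 = -3.

f = cos(2*x)/2 - 7*exp(-2*x)/2 - 3*x*exp(-2*x)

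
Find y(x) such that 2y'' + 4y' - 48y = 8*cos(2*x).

y = -7*cos(2*x)/50 + sin(2*x)/50 + C1*exp(4*x) + C2*exp(-6*x)

Divide through by 2: y'' + 2y' - 24y = 4*cos(2*x).
Characteristic equation r² + 2r - 24 = 0 factors as (r - 4)(r + 6) = 0, so r = 4, -6.
Hence y_h = C1*exp(4*x) + C2*exp(-6*x).
Try y_p = A*cos(2*x) + B*sin(2*x). Substituting and equating the coefficients of cos(2x) and sin(2x) gives A = -7/50, B = 1/50, so y_p = -7*cos(2*x)/50 + sin(2*x)/50.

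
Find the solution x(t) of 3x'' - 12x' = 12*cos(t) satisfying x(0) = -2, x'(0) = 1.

Divide through by 3: x'' - 4x' = 4*cos(t).
Characteristic equation r² - 4r = 0 factors as (r - 4)r = 0, so r = 4, 0.
Hence x_h = C1*exp(4*t) + C2.
Try x_p = A*cos(t) + B*sin(t). Substituting and equating the coefficients of cos(t) and sin(t) gives A = -4/17, B = -16/17, so x_p = -16*sin(t)/17 - 4*cos(t)/17.
General solution: x = C2 - 16*sin(t)/17 - 4*cos(t)/17 + C1*exp(4*t).
Apply the initial conditions: x(0) = -4/17 + C1 + C2 = -2 and x'(0) = -16/17 + 4*C1 = 1. Solving gives C1 = 33/68, C2 = -9/4.

x = -9/4 - 16*sin(t)/17 - 4*cos(t)/17 + 33*exp(4*t)/68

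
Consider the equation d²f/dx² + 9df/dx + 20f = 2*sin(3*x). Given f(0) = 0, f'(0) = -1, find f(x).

Characteristic equation r² + 9r + 20 = 0 factors as (r + 4)(r + 5) = 0, so r = -4, -5.
Hence f_h = C1*exp(-4*x) + C2*exp(-5*x).
Try f_p = A*cos(3*x) + B*sin(3*x). Substituting and equating the coefficients of cos(3x) and sin(3x) gives A = -27/425, B = 11/425, so f_p = -27*cos(3*x)/425 + 11*sin(3*x)/425.
General solution: f = -27*cos(3*x)/425 + 11*sin(3*x)/425 + C1*exp(-4*x) + C2*exp(-5*x).
Apply the initial conditions: f(0) = -27/425 + C1 + C2 = 0 and f'(0) = 33/425 - 5*C2 - 4*C1 = -1. Solving gives C1 = -19/25, C2 = 14/17.

f = -27*cos(3*x)/425 - 19*exp(-4*x)/25 + 11*sin(3*x)/425 + 14*exp(-5*x)/17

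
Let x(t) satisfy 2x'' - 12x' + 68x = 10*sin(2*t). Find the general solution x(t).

x = 5*cos(2*t)/87 + 25*sin(2*t)/174 + C1*cos(5*t)*exp(3*t) + C2*exp(3*t)*sin(5*t)

Divide through by 2: x'' - 6x' + 34x = 5*sin(2*t).
Characteristic equation r² - 6r + 34 = 0 has discriminant (-6)² - 4·(34) = -100 < 0, so r = 3 ± 5i.
Hence x_h = C1*cos(5*t)*exp(3*t) + C2*exp(3*t)*sin(5*t).
Try x_p = A*cos(2*t) + B*sin(2*t). Substituting and equating the coefficients of cos(2t) and sin(2t) gives A = 5/87, B = 25/174, so x_p = 5*cos(2*t)/87 + 25*sin(2*t)/174.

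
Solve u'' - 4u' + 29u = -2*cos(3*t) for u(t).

Characteristic equation r² - 4r + 29 = 0 has discriminant (-4)² - 4·(29) = -100 < 0, so r = 2 ± 5i.
Hence u_h = C1*cos(5*t)*exp(2*t) + C2*exp(2*t)*sin(5*t).
Try u_p = A*cos(3*t) + B*sin(3*t). Substituting and equating the coefficients of cos(3t) and sin(3t) gives A = -5/68, B = 3/68, so u_p = -5*cos(3*t)/68 + 3*sin(3*t)/68.

u = -5*cos(3*t)/68 + 3*sin(3*t)/68 + C1*cos(5*t)*exp(2*t) + C2*exp(2*t)*sin(5*t)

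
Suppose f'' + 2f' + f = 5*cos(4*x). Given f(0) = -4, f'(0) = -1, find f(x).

Characteristic equation r² + 2r + 1 = 0 has discriminant (2)² - 4·(1) = 0, so r = -1 is a repeated root.
Hence f_h = (C1 + C2*x)*exp(-x).
Try f_p = A*cos(4*x) + B*sin(4*x). Substituting and equating the coefficients of cos(4x) and sin(4x) gives A = -75/289, B = 40/289, so f_p = -75*cos(4*x)/289 + 40*sin(4*x)/289.
General solution: f = -75*cos(4*x)/289 + 40*sin(4*x)/289 + C1*exp(-x) + C2*x*exp(-x).
Apply the initial conditions: f(0) = -75/289 + C1 = -4 and f'(0) = 160/289 + C2 - C1 = -1. Solving gives C1 = -1081/289, C2 = -90/17.

f = -1081*exp(-x)/289 - 75*cos(4*x)/289 + 40*sin(4*x)/289 - 90*x*exp(-x)/17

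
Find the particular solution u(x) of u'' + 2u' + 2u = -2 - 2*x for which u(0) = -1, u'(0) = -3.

u = -x - cos(x)*exp(-x) - 3*exp(-x)*sin(x)

Characteristic equation r² + 2r + 2 = 0 has discriminant (2)² - 4·(2) = -4 < 0, so r = -1 ± i.
Hence u_h = C1*cos(x)*exp(-x) + C2*exp(-x)*sin(x).
For the particular solution try u_p = A0 + A1*x. Substituting and matching coefficients of each power of x gives A0 = 0, A1 = -1, so u_p = -x.
General solution: u = -x + C1*cos(x)*exp(-x) + C2*exp(-x)*sin(x).
Apply the initial conditions: u(0) = C1 = -1 and u'(0) = -1 + C2 - C1 = -3. Solving gives C1 = -1, C2 = -3.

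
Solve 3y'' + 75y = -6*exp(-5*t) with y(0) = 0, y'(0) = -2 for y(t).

Divide through by 3: y'' + 25y = -2*exp(-5*t).
Characteristic equation r² + 25 = 0 has discriminant (0)² - 4·(25) = -100 < 0, so r = ± 5i.
Hence y_h = C1*cos(5*t) + C2*sin(5*t).
Try y_p = A*exp(-5*t). Substituting into the equation and dividing by exp(-5*t) gives A = -1/25, so y_p = -exp(-5*t)/25.
General solution: y = -exp(-5*t)/25 + C1*cos(5*t) + C2*sin(5*t).
Apply the initial conditions: y(0) = -1/25 + C1 = 0 and y'(0) = 1/5 + 5*C2 = -2. Solving gives C1 = 1/25, C2 = -11/25.

y = -11*sin(5*t)/25 - exp(-5*t)/25 + cos(5*t)/25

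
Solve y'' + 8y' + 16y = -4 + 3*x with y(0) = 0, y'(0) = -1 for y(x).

y = -11/32 + 3*x/16 + 11*exp(-4*x)/32 + 3*x*exp(-4*x)/16

Characteristic equation r² + 8r + 16 = 0 has discriminant (8)² - 4·(16) = 0, so r = -4 is a repeated root.
Hence y_h = (C1 + C2*x)*exp(-4*x).
For the particular solution try y_p = A0 + A1*x. Substituting and matching coefficients of each power of x gives A0 = -11/32, A1 = 3/16, so y_p = -11/32 + 3*x/16.
General solution: y = -11/32 + 3*x/16 + C1*exp(-4*x) + C2*x*exp(-4*x).
Apply the initial conditions: y(0) = -11/32 + C1 = 0 and y'(0) = 3/16 + C2 - 4*C1 = -1. Solving gives C1 = 11/32, C2 = 3/16.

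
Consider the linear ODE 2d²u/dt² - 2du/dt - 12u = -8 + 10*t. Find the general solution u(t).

Divide through by 2: u'' - u' - 6u = -4 + 5*t.
Characteristic equation r² - r - 6 = 0 factors as (r + 2)(r - 3) = 0, so r = -2, 3.
Hence u_h = C1*exp(-2*t) + C2*exp(3*t).
For the particular solution try u_p = A0 + A1*t. Substituting and matching coefficients of each power of t gives A0 = 29/36, A1 = -5/6, so u_p = 29/36 - 5*t/6.

u = 29/36 - 5*t/6 + C1*exp(-2*t) + C2*exp(3*t)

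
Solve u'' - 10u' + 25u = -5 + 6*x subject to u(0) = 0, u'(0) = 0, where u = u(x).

Characteristic equation r² - 10r + 25 = 0 has discriminant (-10)² - 4·(25) = 0, so r = 5 is a repeated root.
Hence u_h = (C1 + C2*x)*exp(5*x).
For the particular solution try u_p = A0 + A1*x. Substituting and matching coefficients of each power of x gives A0 = -13/125, A1 = 6/25, so u_p = -13/125 + 6*x/25.
General solution: u = -13/125 + 6*x/25 + C1*exp(5*x) + C2*x*exp(5*x).
Apply the initial conditions: u(0) = -13/125 + C1 = 0 and u'(0) = 6/25 + C2 + 5*C1 = 0. Solving gives C1 = 13/125, C2 = -19/25.

u = -13/125 + 6*x/25 + 13*exp(5*x)/125 - 19*x*exp(5*x)/25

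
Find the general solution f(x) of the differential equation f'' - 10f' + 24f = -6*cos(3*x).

Characteristic equation r² - 10r + 24 = 0 factors as (r - 4)(r - 6) = 0, so r = 4, 6.
Hence f_h = C1*exp(4*x) + C2*exp(6*x).
Try f_p = A*cos(3*x) + B*sin(3*x). Substituting and equating the coefficients of cos(3x) and sin(3x) gives A = -2/25, B = 4/25, so f_p = -2*cos(3*x)/25 + 4*sin(3*x)/25.

f = -2*cos(3*x)/25 + 4*sin(3*x)/25 + C1*exp(4*x) + C2*exp(6*x)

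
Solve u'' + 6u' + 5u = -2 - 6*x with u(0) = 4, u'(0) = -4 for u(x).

Characteristic equation r² + 6r + 5 = 0 factors as (r + 5)(r + 1) = 0, so r = -5, -1.
Hence u_h = C1*exp(-5*x) + C2*exp(-x).
For the particular solution try u_p = A0 + A1*x. Substituting and matching coefficients of each power of x gives A0 = 26/25, A1 = -6/5, so u_p = 26/25 - 6*x/5.
General solution: u = 26/25 - 6*x/5 + C1*exp(-5*x) + C2*exp(-x).
Apply the initial conditions: u(0) = 26/25 + C1 + C2 = 4 and u'(0) = -6/5 - C2 - 5*C1 = -4. Solving gives C1 = -1/25, C2 = 3.

u = 26/25 + 3*exp(-x) - 6*x/5 - exp(-5*x)/25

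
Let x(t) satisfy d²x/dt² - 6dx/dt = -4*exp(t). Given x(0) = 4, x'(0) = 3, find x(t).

Characteristic equation r² - 6r = 0 factors as (r - 6)r = 0, so r = 6, 0.
Hence x_h = C1*exp(6*t) + C2.
Try x_p = A*exp(t). Substituting into the equation and dividing by exp(t) gives A = 4/5, so x_p = 4*exp(t)/5.
General solution: x = C2 + 4*exp(t)/5 + C1*exp(6*t).
Apply the initial conditions: x(0) = 4/5 + C1 + C2 = 4 and x'(0) = 4/5 + 6*C1 = 3. Solving gives C1 = 11/30, C2 = 17/6.

x = 17/6 + 4*exp(t)/5 + 11*exp(6*t)/30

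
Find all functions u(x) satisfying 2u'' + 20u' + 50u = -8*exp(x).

Divide through by 2: u'' + 10u' + 25u = -4*exp(x).
Characteristic equation r² + 10r + 25 = 0 has discriminant (10)² - 4·(25) = 0, so r = -5 is a repeated root.
Hence u_h = (C1 + C2*x)*exp(-5*x).
Try u_p = A*exp(x). Substituting into the equation and dividing by exp(x) gives A = -1/9, so u_p = -exp(x)/9.

u = -exp(x)/9 + C1*exp(-5*x) + C2*x*exp(-5*x)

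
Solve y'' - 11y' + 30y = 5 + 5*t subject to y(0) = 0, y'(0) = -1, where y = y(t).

Characteristic equation r² - 11r + 30 = 0 factors as (r - 5)(r - 6) = 0, so r = 5, 6.
Hence y_h = C1*exp(5*t) + C2*exp(6*t).
For the particular solution try y_p = A0 + A1*t. Substituting and matching coefficients of each power of t gives A0 = 41/180, A1 = 1/6, so y_p = 41/180 + t/6.
General solution: y = 41/180 + t/6 + C1*exp(5*t) + C2*exp(6*t).
Apply the initial conditions: y(0) = 41/180 + C1 + C2 = 0 and y'(0) = 1/6 + 5*C1 + 6*C2 = -1. Solving gives C1 = -1/5, C2 = -1/36.

y = 41/180 - exp(5*t)/5 - exp(6*t)/36 + t/6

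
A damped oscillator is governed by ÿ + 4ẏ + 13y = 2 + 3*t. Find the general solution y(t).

y = 14/169 + 3*t/13 + C1*cos(3*t)*exp(-2*t) + C2*exp(-2*t)*sin(3*t)

Characteristic equation r² + 4r + 13 = 0 has discriminant (4)² - 4·(13) = -36 < 0, so r = -2 ± 3i.
Hence y_h = C1*cos(3*t)*exp(-2*t) + C2*exp(-2*t)*sin(3*t).
For the particular solution try y_p = A0 + A1*t. Substituting and matching coefficients of each power of t gives A0 = 14/169, A1 = 3/13, so y_p = 14/169 + 3*t/13.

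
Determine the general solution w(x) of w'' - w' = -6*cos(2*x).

w = C2 + 3*sin(2*x)/5 + 6*cos(2*x)/5 + C1*exp(x)

Characteristic equation r² - r = 0 factors as (r - 1)r = 0, so r = 1, 0.
Hence w_h = C1*exp(x) + C2.
Try w_p = A*cos(2*x) + B*sin(2*x). Substituting and equating the coefficients of cos(2x) and sin(2x) gives A = 6/5, B = 3/5, so w_p = 3*sin(2*x)/5 + 6*cos(2*x)/5.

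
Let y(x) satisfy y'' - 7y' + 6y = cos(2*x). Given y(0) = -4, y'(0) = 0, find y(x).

Characteristic equation r² - 7r + 6 = 0 factors as (r - 6)(r - 1) = 0, so r = 6, 1.
Hence y_h = C1*exp(6*x) + C2*exp(x).
Try y_p = A*cos(2*x) + B*sin(2*x). Substituting and equating the coefficients of cos(2x) and sin(2x) gives A = 1/100, B = -7/100, so y_p = -7*sin(2*x)/100 + cos(2*x)/100.
General solution: y = -7*sin(2*x)/100 + cos(2*x)/100 + C1*exp(6*x) + C2*exp(x).
Apply the initial conditions: y(0) = 1/100 + C1 + C2 = -4 and y'(0) = -7/50 + C2 + 6*C1 = 0. Solving gives C1 = 83/100, C2 = -121/25.

y = -121*exp(x)/25 - 7*sin(2*x)/100 + cos(2*x)/100 + 83*exp(6*x)/100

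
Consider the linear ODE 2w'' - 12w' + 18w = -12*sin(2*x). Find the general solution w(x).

Divide through by 2: w'' - 6w' + 9w = -6*sin(2*x).
Characteristic equation r² - 6r + 9 = 0 has discriminant (-6)² - 4·(9) = 0, so r = 3 is a repeated root.
Hence w_h = (C1 + C2*x)*exp(3*x).
Try w_p = A*cos(2*x) + B*sin(2*x). Substituting and equating the coefficients of cos(2x) and sin(2x) gives A = -72/169, B = -30/169, so w_p = -72*cos(2*x)/169 - 30*sin(2*x)/169.

w = -72*cos(2*x)/169 - 30*sin(2*x)/169 + C1*exp(3*x) + C2*x*exp(3*x)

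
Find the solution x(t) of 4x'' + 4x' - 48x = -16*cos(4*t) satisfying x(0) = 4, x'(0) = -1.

Divide through by 4: x'' + x' - 12x = -4*cos(4*t).
Characteristic equation r² + r - 12 = 0 factors as (r + 4)(r - 3) = 0, so r = -4, 3.
Hence x_h = C1*exp(-4*t) + C2*exp(3*t).
Try x_p = A*cos(4*t) + B*sin(4*t). Substituting and equating the coefficients of cos(4t) and sin(4t) gives A = 7/50, B = -1/50, so x_p = -sin(4*t)/50 + 7*cos(4*t)/50.
General solution: x = -sin(4*t)/50 + 7*cos(4*t)/50 + C1*exp(-4*t) + C2*exp(3*t).
Apply the initial conditions: x(0) = 7/50 + C1 + C2 = 4 and x'(0) = -2/25 - 4*C1 + 3*C2 = -1. Solving gives C1 = 25/14, C2 = 363/175.

x = -sin(4*t)/50 + 7*cos(4*t)/50 + 25*exp(-4*t)/14 + 363*exp(3*t)/175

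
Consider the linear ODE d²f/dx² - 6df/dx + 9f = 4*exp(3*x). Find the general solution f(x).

f = C1*exp(3*x) + 2*x**2*exp(3*x) + C2*x*exp(3*x)

Characteristic equation r² - 6r + 9 = 0 has discriminant (-6)² - 4·(9) = 0, so r = 3 is a repeated root.
Hence f_h = (C1 + C2*x)*exp(3*x).
Since exp(3*x) solves the homogeneous equation (r = 3 is a root of multiplicity 2), multiply the trial by x^2. Try f_p = A*x^2*exp(3*x). Substituting into the equation and dividing by exp(3*x) gives A = 2, so f_p = 2*x^2*exp(3*x).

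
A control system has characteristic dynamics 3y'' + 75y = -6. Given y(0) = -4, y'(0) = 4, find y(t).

Divide through by 3: y'' + 25y = -2.
Characteristic equation r² + 25 = 0 has discriminant (0)² - 4·(25) = -100 < 0, so r = ± 5i.
Hence y_h = C1*cos(5*t) + C2*sin(5*t).
For the particular solution try y_p = A0. Substituting and matching coefficients of each power of t gives A0 = -2/25, so y_p = -2/25.
General solution: y = -2/25 + C1*cos(5*t) + C2*sin(5*t).
Apply the initial conditions: y(0) = -2/25 + C1 = -4 and y'(0) = 5*C2 = 4. Solving gives C1 = -98/25, C2 = 4/5.

y = -2/25 - 98*cos(5*t)/25 + 4*sin(5*t)/5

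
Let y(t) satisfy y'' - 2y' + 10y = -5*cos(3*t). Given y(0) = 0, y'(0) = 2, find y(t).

y = -5*cos(3*t)/37 + 30*sin(3*t)/37 - 7*exp(t)*sin(3*t)/37 + 5*cos(3*t)*exp(t)/37

Characteristic equation r² - 2r + 10 = 0 has discriminant (-2)² - 4·(10) = -36 < 0, so r = 1 ± 3i.
Hence y_h = C1*cos(3*t)*exp(t) + C2*exp(t)*sin(3*t).
Try y_p = A*cos(3*t) + B*sin(3*t). Substituting and equating the coefficients of cos(3t) and sin(3t) gives A = -5/37, B = 30/37, so y_p = -5*cos(3*t)/37 + 30*sin(3*t)/37.
General solution: y = -5*cos(3*t)/37 + 30*sin(3*t)/37 + C1*cos(3*t)*exp(t) + C2*exp(t)*sin(3*t).
Apply the initial conditions: y(0) = -5/37 + C1 = 0 and y'(0) = 90/37 + C1 + 3*C2 = 2. Solving gives C1 = 5/37, C2 = -7/37.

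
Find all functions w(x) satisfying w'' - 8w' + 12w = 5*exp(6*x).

Characteristic equation r² - 8r + 12 = 0 factors as (r - 2)(r - 6) = 0, so r = 2, 6.
Hence w_h = C1*exp(2*x) + C2*exp(6*x).
Since exp(6*x) solves the homogeneous equation (r = 6 is a root of multiplicity 1), multiply the trial by x. Try w_p = A*x*exp(6*x). Substituting into the equation and dividing by exp(6*x) gives A = 5/4, so w_p = 5*x*exp(6*x)/4.

w = C1*exp(2*x) + C2*exp(6*x) + 5*x*exp(6*x)/4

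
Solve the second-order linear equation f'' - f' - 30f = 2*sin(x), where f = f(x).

f = -31*sin(x)/481 + cos(x)/481 + C1*exp(6*x) + C2*exp(-5*x)

Characteristic equation r² - r - 30 = 0 factors as (r - 6)(r + 5) = 0, so r = 6, -5.
Hence f_h = C1*exp(6*x) + C2*exp(-5*x).
Try f_p = A*cos(x) + B*sin(x). Substituting and equating the coefficients of cos(x) and sin(x) gives A = 1/481, B = -31/481, so f_p = -31*sin(x)/481 + cos(x)/481.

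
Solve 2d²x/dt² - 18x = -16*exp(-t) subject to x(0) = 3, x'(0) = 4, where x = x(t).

Divide through by 2: x'' - 9x = -8*exp(-t).
Characteristic equation r² - 9 = 0 factors as (r - 3)(r + 3) = 0, so r = 3, -3.
Hence x_h = C1*exp(3*t) + C2*exp(-3*t).
Try x_p = A*exp(-t). Substituting into the equation and dividing by exp(-t) gives A = 1, so x_p = exp(-t).
General solution: x = C1*exp(3*t) + C2*exp(-3*t) + exp(-t).
Apply the initial conditions: x(0) = 1 + C1 + C2 = 3 and x'(0) = -1 - 3*C2 + 3*C1 = 4. Solving gives C1 = 11/6, C2 = 1/6.

x = exp(-3*t)/6 + 11*exp(3*t)/6 + exp(-t)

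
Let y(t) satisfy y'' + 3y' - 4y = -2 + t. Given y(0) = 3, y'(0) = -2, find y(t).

y = 5/16 - t/4 + 9*exp(t)/5 + 71*exp(-4*t)/80

Characteristic equation r² + 3r - 4 = 0 factors as (r - 1)(r + 4) = 0, so r = 1, -4.
Hence y_h = C1*exp(t) + C2*exp(-4*t).
For the particular solution try y_p = A0 + A1*t. Substituting and matching coefficients of each power of t gives A0 = 5/16, A1 = -1/4, so y_p = 5/16 - t/4.
General solution: y = 5/16 - t/4 + C1*exp(t) + C2*exp(-4*t).
Apply the initial conditions: y(0) = 5/16 + C1 + C2 = 3 and y'(0) = -1/4 + C1 - 4*C2 = -2. Solving gives C1 = 9/5, C2 = 71/80.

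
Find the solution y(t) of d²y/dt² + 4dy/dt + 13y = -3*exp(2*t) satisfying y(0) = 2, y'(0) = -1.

Characteristic equation r² + 4r + 13 = 0 has discriminant (4)² - 4·(13) = -36 < 0, so r = -2 ± 3i.
Hence y_h = C1*cos(3*t)*exp(-2*t) + C2*exp(-2*t)*sin(3*t).
Try y_p = A*exp(2*t). Substituting into the equation and dividing by exp(2*t) gives A = -3/25, so y_p = -3*exp(2*t)/25.
General solution: y = -3*exp(2*t)/25 + C1*cos(3*t)*exp(-2*t) + C2*exp(-2*t)*sin(3*t).
Apply the initial conditions: y(0) = -3/25 + C1 = 2 and y'(0) = -6/25 - 2*C1 + 3*C2 = -1. Solving gives C1 = 53/25, C2 = 29/25.

y = -3*exp(2*t)/25 + 29*exp(-2*t)*sin(3*t)/25 + 53*cos(3*t)*exp(-2*t)/25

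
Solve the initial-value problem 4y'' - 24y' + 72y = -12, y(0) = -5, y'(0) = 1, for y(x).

Divide through by 4: y'' - 6y' + 18y = -3.
Characteristic equation r² - 6r + 18 = 0 has discriminant (-6)² - 4·(18) = -36 < 0, so r = 3 ± 3i.
Hence y_h = C1*cos(3*x)*exp(3*x) + C2*exp(3*x)*sin(3*x).
For the particular solution try y_p = A0. Substituting and matching coefficients of each power of x gives A0 = -1/6, so y_p = -1/6.
General solution: y = -1/6 + C1*cos(3*x)*exp(3*x) + C2*exp(3*x)*sin(3*x).
Apply the initial conditions: y(0) = -1/6 + C1 = -5 and y'(0) = 3*C1 + 3*C2 = 1. Solving gives C1 = -29/6, C2 = 31/6.

y = -1/6 - 29*cos(3*x)*exp(3*x)/6 + 31*exp(3*x)*sin(3*x)/6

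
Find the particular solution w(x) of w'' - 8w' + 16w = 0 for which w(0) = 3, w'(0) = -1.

w = 3*exp(4*x) - 13*x*exp(4*x)

Characteristic equation r² - 8r + 16 = 0 has discriminant (-8)² - 4·(16) = 0, so r = 4 is a repeated root.
Hence w_h = (C1 + C2*x)*exp(4*x).
Apply the initial conditions: w(0) = C1 = 3 and w'(0) = C2 + 4*C1 = -1. Solving gives C1 = 3, C2 = -13.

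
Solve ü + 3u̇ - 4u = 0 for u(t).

Characteristic equation r² + 3r - 4 = 0 factors as (r - 1)(r + 4) = 0, so r = 1, -4.
Hence u_h = C1*exp(t) + C2*exp(-4*t).

u = C1*exp(t) + C2*exp(-4*t)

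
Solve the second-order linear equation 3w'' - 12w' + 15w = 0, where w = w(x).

w = C1*cos(x)*exp(2*x) + C2*exp(2*x)*sin(x)

Divide through by 3: w'' - 4w' + 5w = 0.
Characteristic equation r² - 4r + 5 = 0 has discriminant (-4)² - 4·(5) = -4 < 0, so r = 2 ± i.
Hence w_h = C1*cos(x)*exp(2*x) + C2*exp(2*x)*sin(x).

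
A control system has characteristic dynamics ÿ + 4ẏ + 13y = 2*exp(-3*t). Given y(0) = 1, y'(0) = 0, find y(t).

Characteristic equation r² + 4r + 13 = 0 has discriminant (4)² - 4·(13) = -36 < 0, so r = -2 ± 3i.
Hence y_h = C1*cos(3*t)*exp(-2*t) + C2*exp(-2*t)*sin(3*t).
Try y_p = A*exp(-3*t). Substituting into the equation and dividing by exp(-3*t) gives A = 1/5, so y_p = exp(-3*t)/5.
General solution: y = exp(-3*t)/5 + C1*cos(3*t)*exp(-2*t) + C2*exp(-2*t)*sin(3*t).
Apply the initial conditions: y(0) = 1/5 + C1 = 1 and y'(0) = -3/5 - 2*C1 + 3*C2 = 0. Solving gives C1 = 4/5, C2 = 11/15.

y = exp(-3*t)/5 + 4*cos(3*t)*exp(-2*t)/5 + 11*exp(-2*t)*sin(3*t)/15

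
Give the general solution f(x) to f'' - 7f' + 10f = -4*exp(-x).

Characteristic equation r² - 7r + 10 = 0 factors as (r - 5)(r - 2) = 0, so r = 5, 2.
Hence f_h = C1*exp(5*x) + C2*exp(2*x).
Try f_p = A*exp(-x). Substituting into the equation and dividing by exp(-x) gives A = -2/9, so f_p = -2*exp(-x)/9.

f = -2*exp(-x)/9 + C1*exp(5*x) + C2*exp(2*x)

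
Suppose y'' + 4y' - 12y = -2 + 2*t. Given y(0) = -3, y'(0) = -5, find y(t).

y = 1/9 - 47*exp(2*t)/16 - 25*exp(-6*t)/144 - t/6

Characteristic equation r² + 4r - 12 = 0 factors as (r - 2)(r + 6) = 0, so r = 2, -6.
Hence y_h = C1*exp(2*t) + C2*exp(-6*t).
For the particular solution try y_p = A0 + A1*t. Substituting and matching coefficients of each power of t gives A0 = 1/9, A1 = -1/6, so y_p = 1/9 - t/6.
General solution: y = 1/9 - t/6 + C1*exp(2*t) + C2*exp(-6*t).
Apply the initial conditions: y(0) = 1/9 + C1 + C2 = -3 and y'(0) = -1/6 - 6*C2 + 2*C1 = -5. Solving gives C1 = -47/16, C2 = -25/144.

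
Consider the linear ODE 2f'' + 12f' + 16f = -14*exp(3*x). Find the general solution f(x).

f = -exp(3*x)/5 + C1*exp(-4*x) + C2*exp(-2*x)

Divide through by 2: f'' + 6f' + 8f = -7*exp(3*x).
Characteristic equation r² + 6r + 8 = 0 factors as (r + 4)(r + 2) = 0, so r = -4, -2.
Hence f_h = C1*exp(-4*x) + C2*exp(-2*x).
Try f_p = A*exp(3*x). Substituting into the equation and dividing by exp(3*x) gives A = -1/5, so f_p = -exp(3*x)/5.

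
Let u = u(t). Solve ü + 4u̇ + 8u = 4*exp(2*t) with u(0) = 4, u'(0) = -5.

Characteristic equation r² + 4r + 8 = 0 has discriminant (4)² - 4·(8) = -16 < 0, so r = -2 ± 2i.
Hence u_h = C1*cos(2*t)*exp(-2*t) + C2*exp(-2*t)*sin(2*t).
Try u_p = A*exp(2*t). Substituting into the equation and dividing by exp(2*t) gives A = 1/5, so u_p = exp(2*t)/5.
General solution: u = exp(2*t)/5 + C1*cos(2*t)*exp(-2*t) + C2*exp(-2*t)*sin(2*t).
Apply the initial conditions: u(0) = 1/5 + C1 = 4 and u'(0) = 2/5 - 2*C1 + 2*C2 = -5. Solving gives C1 = 19/5, C2 = 11/10.

u = exp(2*t)/5 + 11*exp(-2*t)*sin(2*t)/10 + 19*cos(2*t)*exp(-2*t)/5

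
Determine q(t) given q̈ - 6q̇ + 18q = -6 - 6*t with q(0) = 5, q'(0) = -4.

Characteristic equation r² - 6r + 18 = 0 has discriminant (-6)² - 4·(18) = -36 < 0, so r = 3 ± 3i.
Hence q_h = C1*cos(3*t)*exp(3*t) + C2*exp(3*t)*sin(3*t).
For the particular solution try q_p = A0 + A1*t. Substituting and matching coefficients of each power of t gives A0 = -4/9, A1 = -1/3, so q_p = -4/9 - t/3.
General solution: q = -4/9 - t/3 + C1*cos(3*t)*exp(3*t) + C2*exp(3*t)*sin(3*t).
Apply the initial conditions: q(0) = -4/9 + C1 = 5 and q'(0) = -1/3 + 3*C1 + 3*C2 = -4. Solving gives C1 = 49/9, C2 = -20/3.

q = -4/9 - t/3 - 20*exp(3*t)*sin(3*t)/3 + 49*cos(3*t)*exp(3*t)/9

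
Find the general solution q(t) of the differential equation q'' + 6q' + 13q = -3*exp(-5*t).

Characteristic equation r² + 6r + 13 = 0 has discriminant (6)² - 4·(13) = -16 < 0, so r = -3 ± 2i.
Hence q_h = C1*cos(2*t)*exp(-3*t) + C2*exp(-3*t)*sin(2*t).
Try q_p = A*exp(-5*t). Substituting into the equation and dividing by exp(-5*t) gives A = -3/8, so q_p = -3*exp(-5*t)/8.

q = -3*exp(-5*t)/8 + C1*cos(2*t)*exp(-3*t) + C2*exp(-3*t)*sin(2*t)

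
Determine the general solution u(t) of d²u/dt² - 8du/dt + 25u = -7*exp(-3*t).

Characteristic equation r² - 8r + 25 = 0 has discriminant (-8)² - 4·(25) = -36 < 0, so r = 4 ± 3i.
Hence u_h = C1*cos(3*t)*exp(4*t) + C2*exp(4*t)*sin(3*t).
Try u_p = A*exp(-3*t). Substituting into the equation and dividing by exp(-3*t) gives A = -7/58, so u_p = -7*exp(-3*t)/58.

u = -7*exp(-3*t)/58 + C1*cos(3*t)*exp(4*t) + C2*exp(4*t)*sin(3*t)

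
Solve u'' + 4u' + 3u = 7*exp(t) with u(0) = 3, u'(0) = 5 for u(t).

u = -25*exp(-3*t)/8 + 7*exp(t)/8 + 21*exp(-t)/4

Characteristic equation r² + 4r + 3 = 0 factors as (r + 3)(r + 1) = 0, so r = -3, -1.
Hence u_h = C1*exp(-3*t) + C2*exp(-t).
Try u_p = A*exp(t). Substituting into the equation and dividing by exp(t) gives A = 7/8, so u_p = 7*exp(t)/8.
General solution: u = 7*exp(t)/8 + C1*exp(-3*t) + C2*exp(-t).
Apply the initial conditions: u(0) = 7/8 + C1 + C2 = 3 and u'(0) = 7/8 - C2 - 3*C1 = 5. Solving gives C1 = -25/8, C2 = 21/4.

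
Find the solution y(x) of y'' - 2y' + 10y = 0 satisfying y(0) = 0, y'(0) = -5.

Characteristic equation r² - 2r + 10 = 0 has discriminant (-2)² - 4·(10) = -36 < 0, so r = 1 ± 3i.
Hence y_h = C1*cos(3*x)*exp(x) + C2*exp(x)*sin(3*x).
Apply the initial conditions: y(0) = C1 = 0 and y'(0) = C1 + 3*C2 = -5. Solving gives C1 = 0, C2 = -5/3.

y = -5*exp(x)*sin(3*x)/3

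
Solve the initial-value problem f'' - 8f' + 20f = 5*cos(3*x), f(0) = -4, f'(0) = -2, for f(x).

f = -120*sin(3*x)/697 + 55*cos(3*x)/697 - 2843*cos(2*x)*exp(4*x)/697 + 5169*exp(4*x)*sin(2*x)/697

Characteristic equation r² - 8r + 20 = 0 has discriminant (-8)² - 4·(20) = -16 < 0, so r = 4 ± 2i.
Hence f_h = C1*cos(2*x)*exp(4*x) + C2*exp(4*x)*sin(2*x).
Try f_p = A*cos(3*x) + B*sin(3*x). Substituting and equating the coefficients of cos(3x) and sin(3x) gives A = 55/697, B = -120/697, so f_p = -120*sin(3*x)/697 + 55*cos(3*x)/697.
General solution: f = -120*sin(3*x)/697 + 55*cos(3*x)/697 + C1*cos(2*x)*exp(4*x) + C2*exp(4*x)*sin(2*x).
Apply the initial conditions: f(0) = 55/697 + C1 = -4 and f'(0) = -360/697 + 2*C2 + 4*C1 = -2. Solving gives C1 = -2843/697, C2 = 5169/697.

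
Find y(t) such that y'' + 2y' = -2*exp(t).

Characteristic equation r² + 2r = 0 factors as (r + 2)r = 0, so r = -2, 0.
Hence y_h = C1*exp(-2*t) + C2.
Try y_p = A*exp(t). Substituting into the equation and dividing by exp(t) gives A = -2/3, so y_p = -2*exp(t)/3.

y = C2 - 2*exp(t)/3 + C1*exp(-2*t)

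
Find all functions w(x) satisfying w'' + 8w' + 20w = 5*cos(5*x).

Characteristic equation r² + 8r + 20 = 0 has discriminant (8)² - 4·(20) = -16 < 0, so r = -4 ± 2i.
Hence w_h = C1*cos(2*x)*exp(-4*x) + C2*exp(-4*x)*sin(2*x).
Try w_p = A*cos(5*x) + B*sin(5*x). Substituting and equating the coefficients of cos(5x) and sin(5x) gives A = -1/65, B = 8/65, so w_p = -cos(5*x)/65 + 8*sin(5*x)/65.

w = -cos(5*x)/65 + 8*sin(5*x)/65 + C1*cos(2*x)*exp(-4*x) + C2*exp(-4*x)*sin(2*x)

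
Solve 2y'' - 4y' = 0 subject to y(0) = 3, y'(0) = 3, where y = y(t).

y = 3/2 + 3*exp(2*t)/2

Divide through by 2: y'' - 2y' = 0.
Characteristic equation r² - 2r = 0 factors as (r - 2)r = 0, so r = 2, 0.
Hence y_h = C1*exp(2*t) + C2.
Apply the initial conditions: y(0) = C1 + C2 = 3 and y'(0) = 2*C1 = 3. Solving gives C1 = 3/2, C2 = 3/2.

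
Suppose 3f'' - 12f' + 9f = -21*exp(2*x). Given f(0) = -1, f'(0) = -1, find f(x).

f = 7*exp(2*x) - 9*exp(x)/2 - 7*exp(3*x)/2

Divide through by 3: f'' - 4f' + 3f = -7*exp(2*x).
Characteristic equation r² - 4r + 3 = 0 factors as (r - 3)(r - 1) = 0, so r = 3, 1.
Hence f_h = C1*exp(3*x) + C2*exp(x).
Try f_p = A*exp(2*x). Substituting into the equation and dividing by exp(2*x) gives A = 7, so f_p = 7*exp(2*x).
General solution: f = 7*exp(2*x) + C1*exp(3*x) + C2*exp(x).
Apply the initial conditions: f(0) = 7 + C1 + C2 = -1 and f'(0) = 14 + C2 + 3*C1 = -1. Solving gives C1 = -7/2, C2 = -9/2.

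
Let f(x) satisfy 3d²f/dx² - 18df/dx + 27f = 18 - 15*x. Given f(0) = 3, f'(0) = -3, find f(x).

Divide through by 3: f'' - 6f' + 9f = 6 - 5*x.
Characteristic equation r² - 6r + 9 = 0 has discriminant (-6)² - 4·(9) = 0, so r = 3 is a repeated root.
Hence f_h = (C1 + C2*x)*exp(3*x).
For the particular solution try f_p = A0 + A1*x. Substituting and matching coefficients of each power of x gives A0 = 8/27, A1 = -5/9, so f_p = 8/27 - 5*x/9.
General solution: f = 8/27 - 5*x/9 + C1*exp(3*x) + C2*x*exp(3*x).
Apply the initial conditions: f(0) = 8/27 + C1 = 3 and f'(0) = -5/9 + C2 + 3*C1 = -3. Solving gives C1 = 73/27, C2 = -95/9.

f = 8/27 - 5*x/9 + 73*exp(3*x)/27 - 95*x*exp(3*x)/9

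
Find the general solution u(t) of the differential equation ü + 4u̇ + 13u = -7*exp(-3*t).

u = -7*exp(-3*t)/10 + C1*cos(3*t)*exp(-2*t) + C2*exp(-2*t)*sin(3*t)

Characteristic equation r² + 4r + 13 = 0 has discriminant (4)² - 4·(13) = -36 < 0, so r = -2 ± 3i.
Hence u_h = C1*cos(3*t)*exp(-2*t) + C2*exp(-2*t)*sin(3*t).
Try u_p = A*exp(-3*t). Substituting into the equation and dividing by exp(-3*t) gives A = -7/10, so u_p = -7*exp(-3*t)/10.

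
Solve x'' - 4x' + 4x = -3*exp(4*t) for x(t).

x = -3*exp(4*t)/4 + C1*exp(2*t) + C2*t*exp(2*t)

Characteristic equation r² - 4r + 4 = 0 has discriminant (-4)² - 4·(4) = 0, so r = 2 is a repeated root.
Hence x_h = (C1 + C2*t)*exp(2*t).
Try x_p = A*exp(4*t). Substituting into the equation and dividing by exp(4*t) gives A = -3/4, so x_p = -3*exp(4*t)/4.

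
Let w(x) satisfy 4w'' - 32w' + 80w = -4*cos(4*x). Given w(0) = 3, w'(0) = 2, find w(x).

w = -cos(4*x)/260 + 2*sin(4*x)/65 - 659*exp(4*x)*sin(2*x)/130 + 781*cos(2*x)*exp(4*x)/260

Divide through by 4: w'' - 8w' + 20w = -cos(4*x).
Characteristic equation r² - 8r + 20 = 0 has discriminant (-8)² - 4·(20) = -16 < 0, so r = 4 ± 2i.
Hence w_h = C1*cos(2*x)*exp(4*x) + C2*exp(4*x)*sin(2*x).
Try w_p = A*cos(4*x) + B*sin(4*x). Substituting and equating the coefficients of cos(4x) and sin(4x) gives A = -1/260, B = 2/65, so w_p = -cos(4*x)/260 + 2*sin(4*x)/65.
General solution: w = -cos(4*x)/260 + 2*sin(4*x)/65 + C1*cos(2*x)*exp(4*x) + C2*exp(4*x)*sin(2*x).
Apply the initial conditions: w(0) = -1/260 + C1 = 3 and w'(0) = 8/65 + 2*C2 + 4*C1 = 2. Solving gives C1 = 781/260, C2 = -659/130.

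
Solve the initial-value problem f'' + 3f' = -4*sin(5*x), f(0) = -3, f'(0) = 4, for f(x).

Characteristic equation r² + 3r = 0 factors as (r + 3)r = 0, so r = -3, 0.
Hence f_h = C1*exp(-3*x) + C2.
Try f_p = A*cos(5*x) + B*sin(5*x). Substituting and equating the coefficients of cos(5x) and sin(5x) gives A = 6/85, B = 2/17, so f_p = 2*sin(5*x)/17 + 6*cos(5*x)/85.
General solution: f = C2 + 2*sin(5*x)/17 + 6*cos(5*x)/85 + C1*exp(-3*x).
Apply the initial conditions: f(0) = 6/85 + C1 + C2 = -3 and f'(0) = 10/17 - 3*C1 = 4. Solving gives C1 = -58/51, C2 = -29/15.

f = -29/15 - 58*exp(-3*x)/51 + 2*sin(5*x)/17 + 6*cos(5*x)/85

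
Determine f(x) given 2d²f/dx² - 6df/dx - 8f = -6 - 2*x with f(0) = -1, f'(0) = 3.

f = 9/16 - 9*exp(-x)/5 + x/4 + 19*exp(4*x)/80

Divide through by 2: f'' - 3f' - 4f = -3 - x.
Characteristic equation r² - 3r - 4 = 0 factors as (r + 1)(r - 4) = 0, so r = -1, 4.
Hence f_h = C1*exp(-x) + C2*exp(4*x).
For the particular solution try f_p = A0 + A1*x. Substituting and matching coefficients of each power of x gives A0 = 9/16, A1 = 1/4, so f_p = 9/16 + x/4.
General solution: f = 9/16 + x/4 + C1*exp(-x) + C2*exp(4*x).
Apply the initial conditions: f(0) = 9/16 + C1 + C2 = -1 and f'(0) = 1/4 - C1 + 4*C2 = 3. Solving gives C1 = -9/5, C2 = 19/80.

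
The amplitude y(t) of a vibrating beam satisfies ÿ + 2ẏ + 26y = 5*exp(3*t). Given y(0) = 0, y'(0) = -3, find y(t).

y = 5*exp(3*t)/41 - 143*exp(-t)*sin(5*t)/205 - 5*cos(5*t)*exp(-t)/41

Characteristic equation r² + 2r + 26 = 0 has discriminant (2)² - 4·(26) = -100 < 0, so r = -1 ± 5i.
Hence y_h = C1*cos(5*t)*exp(-t) + C2*exp(-t)*sin(5*t).
Try y_p = A*exp(3*t). Substituting into the equation and dividing by exp(3*t) gives A = 5/41, so y_p = 5*exp(3*t)/41.
General solution: y = 5*exp(3*t)/41 + C1*cos(5*t)*exp(-t) + C2*exp(-t)*sin(5*t).
Apply the initial conditions: y(0) = 5/41 + C1 = 0 and y'(0) = 15/41 - C1 + 5*C2 = -3. Solving gives C1 = -5/41, C2 = -143/205.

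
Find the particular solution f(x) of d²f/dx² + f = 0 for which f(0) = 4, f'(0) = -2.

Characteristic equation r² + 1 = 0 has discriminant (0)² - 4·(1) = -4 < 0, so r = ± i.
Hence f_h = C1*cos(x) + C2*sin(x).
Apply the initial conditions: f(0) = C1 = 4 and f'(0) = C2 = -2. Solving gives C1 = 4, C2 = -2.

f = -2*sin(x) + 4*cos(x)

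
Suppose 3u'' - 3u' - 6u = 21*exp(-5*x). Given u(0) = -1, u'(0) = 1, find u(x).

u = -19*exp(-x)/12 + exp(2*x)/3 + exp(-5*x)/4

Divide through by 3: u'' - u' - 2u = 7*exp(-5*x).
Characteristic equation r² - r - 2 = 0 factors as (r + 1)(r - 2) = 0, so r = -1, 2.
Hence u_h = C1*exp(-x) + C2*exp(2*x).
Try u_p = A*exp(-5*x). Substituting into the equation and dividing by exp(-5*x) gives A = 1/4, so u_p = exp(-5*x)/4.
General solution: u = exp(-5*x)/4 + C1*exp(-x) + C2*exp(2*x).
Apply the initial conditions: u(0) = 1/4 + C1 + C2 = -1 and u'(0) = -5/4 - C1 + 2*C2 = 1. Solving gives C1 = -19/12, C2 = 1/3.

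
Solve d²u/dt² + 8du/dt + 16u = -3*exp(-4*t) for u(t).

Characteristic equation r² + 8r + 16 = 0 has discriminant (8)² - 4·(16) = 0, so r = -4 is a repeated root.
Hence u_h = (C1 + C2*t)*exp(-4*t).
Since exp(-4*t) solves the homogeneous equation (r = -4 is a root of multiplicity 2), multiply the trial by t^2. Try u_p = A*t^2*exp(-4*t). Substituting into the equation and dividing by exp(-4*t) gives A = -3/2, so u_p = -3*t^2*exp(-4*t)/2.

u = C1*exp(-4*t) - 3*t**2*exp(-4*t)/2 + C2*t*exp(-4*t)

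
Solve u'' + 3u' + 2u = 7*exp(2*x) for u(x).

u = 7*exp(2*x)/12 + C1*exp(-2*x) + C2*exp(-x)

Characteristic equation r² + 3r + 2 = 0 factors as (r + 2)(r + 1) = 0, so r = -2, -1.
Hence u_h = C1*exp(-2*x) + C2*exp(-x).
Try u_p = A*exp(2*x). Substituting into the equation and dividing by exp(2*x) gives A = 7/12, so u_p = 7*exp(2*x)/12.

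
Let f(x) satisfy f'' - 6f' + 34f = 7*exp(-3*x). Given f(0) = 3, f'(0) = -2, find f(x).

Characteristic equation r² - 6r + 34 = 0 has discriminant (-6)² - 4·(34) = -100 < 0, so r = 3 ± 5i.
Hence f_h = C1*cos(5*x)*exp(3*x) + C2*exp(3*x)*sin(5*x).
Try f_p = A*exp(-3*x). Substituting into the equation and dividing by exp(-3*x) gives A = 7/61, so f_p = 7*exp(-3*x)/61.
General solution: f = 7*exp(-3*x)/61 + C1*cos(5*x)*exp(3*x) + C2*exp(3*x)*sin(5*x).
Apply the initial conditions: f(0) = 7/61 + C1 = 3 and f'(0) = -21/61 + 3*C1 + 5*C2 = -2. Solving gives C1 = 176/61, C2 = -629/305.

f = 7*exp(-3*x)/61 - 629*exp(3*x)*sin(5*x)/305 + 176*cos(5*x)*exp(3*x)/61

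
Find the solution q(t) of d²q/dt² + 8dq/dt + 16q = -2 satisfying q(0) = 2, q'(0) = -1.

q = -1/8 + 17*exp(-4*t)/8 + 15*t*exp(-4*t)/2

Characteristic equation r² + 8r + 16 = 0 has discriminant (8)² - 4·(16) = 0, so r = -4 is a repeated root.
Hence q_h = (C1 + C2*t)*exp(-4*t).
For the particular solution try q_p = A0. Substituting and matching coefficients of each power of t gives A0 = -1/8, so q_p = -1/8.
General solution: q = -1/8 + C1*exp(-4*t) + C2*t*exp(-4*t).
Apply the initial conditions: q(0) = -1/8 + C1 = 2 and q'(0) = C2 - 4*C1 = -1. Solving gives C1 = 17/8, C2 = 15/2.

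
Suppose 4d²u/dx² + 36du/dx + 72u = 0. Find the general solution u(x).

Divide through by 4: u'' + 9u' + 18u = 0.
Characteristic equation r² + 9r + 18 = 0 factors as (r + 3)(r + 6) = 0, so r = -3, -6.
Hence u_h = C1*exp(-3*x) + C2*exp(-6*x).

u = C1*exp(-3*x) + C2*exp(-6*x)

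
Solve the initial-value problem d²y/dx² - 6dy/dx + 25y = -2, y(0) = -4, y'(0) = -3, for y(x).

Characteristic equation r² - 6r + 25 = 0 has discriminant (-6)² - 4·(25) = -64 < 0, so r = 3 ± 4i.
Hence y_h = C1*cos(4*x)*exp(3*x) + C2*exp(3*x)*sin(4*x).
For the particular solution try y_p = A0. Substituting and matching coefficients of each power of x gives A0 = -2/25, so y_p = -2/25.
General solution: y = -2/25 + C1*cos(4*x)*exp(3*x) + C2*exp(3*x)*sin(4*x).
Apply the initial conditions: y(0) = -2/25 + C1 = -4 and y'(0) = 3*C1 + 4*C2 = -3. Solving gives C1 = -98/25, C2 = 219/100.

y = -2/25 - 98*cos(4*x)*exp(3*x)/25 + 219*exp(3*x)*sin(4*x)/100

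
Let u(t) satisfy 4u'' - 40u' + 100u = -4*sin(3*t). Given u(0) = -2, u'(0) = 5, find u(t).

u = -1141*exp(5*t)/578 - 15*cos(3*t)/578 - 4*sin(3*t)/289 + 507*t*exp(5*t)/34

Divide through by 4: u'' - 10u' + 25u = -sin(3*t).
Characteristic equation r² - 10r + 25 = 0 has discriminant (-10)² - 4·(25) = 0, so r = 5 is a repeated root.
Hence u_h = (C1 + C2*t)*exp(5*t).
Try u_p = A*cos(3*t) + B*sin(3*t). Substituting and equating the coefficients of cos(3t) and sin(3t) gives A = -15/578, B = -4/289, so u_p = -15*cos(3*t)/578 - 4*sin(3*t)/289.
General solution: u = -15*cos(3*t)/578 - 4*sin(3*t)/289 + C1*exp(5*t) + C2*t*exp(5*t).
Apply the initial conditions: u(0) = -15/578 + C1 = -2 and u'(0) = -12/289 + C2 + 5*C1 = 5. Solving gives C1 = -1141/578, C2 = 507/34.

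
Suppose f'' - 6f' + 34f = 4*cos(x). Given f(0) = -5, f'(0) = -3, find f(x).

f = -8*sin(x)/375 + 44*cos(x)/375 - 1919*cos(5*x)*exp(3*x)/375 + 928*exp(3*x)*sin(5*x)/375

Characteristic equation r² - 6r + 34 = 0 has discriminant (-6)² - 4·(34) = -100 < 0, so r = 3 ± 5i.
Hence f_h = C1*cos(5*x)*exp(3*x) + C2*exp(3*x)*sin(5*x).
Try f_p = A*cos(x) + B*sin(x). Substituting and equating the coefficients of cos(x) and sin(x) gives A = 44/375, B = -8/375, so f_p = -8*sin(x)/375 + 44*cos(x)/375.
General solution: f = -8*sin(x)/375 + 44*cos(x)/375 + C1*cos(5*x)*exp(3*x) + C2*exp(3*x)*sin(5*x).
Apply the initial conditions: f(0) = 44/375 + C1 = -5 and f'(0) = -8/375 + 3*C1 + 5*C2 = -3. Solving gives C1 = -1919/375, C2 = 928/375.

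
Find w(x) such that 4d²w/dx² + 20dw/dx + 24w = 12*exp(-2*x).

Divide through by 4: w'' + 5w' + 6w = 3*exp(-2*x).
Characteristic equation r² + 5r + 6 = 0 factors as (r + 2)(r + 3) = 0, so r = -2, -3.
Hence w_h = C1*exp(-2*x) + C2*exp(-3*x).
Since exp(-2*x) solves the homogeneous equation (r = -2 is a root of multiplicity 1), multiply the trial by x. Try w_p = A*x*exp(-2*x). Substituting into the equation and dividing by exp(-2*x) gives A = 3, so w_p = 3*x*exp(-2*x).

w = C1*exp(-2*x) + C2*exp(-3*x) + 3*x*exp(-2*x)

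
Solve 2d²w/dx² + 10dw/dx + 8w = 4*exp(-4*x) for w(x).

Divide through by 2: w'' + 5w' + 4w = 2*exp(-4*x).
Characteristic equation r² + 5r + 4 = 0 factors as (r + 4)(r + 1) = 0, so r = -4, -1.
Hence w_h = C1*exp(-4*x) + C2*exp(-x).
Since exp(-4*x) solves the homogeneous equation (r = -4 is a root of multiplicity 1), multiply the trial by x. Try w_p = A*x*exp(-4*x). Substituting into the equation and dividing by exp(-4*x) gives A = -2/3, so w_p = -2*x*exp(-4*x)/3.

w = C1*exp(-4*x) + C2*exp(-x) - 2*x*exp(-4*x)/3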